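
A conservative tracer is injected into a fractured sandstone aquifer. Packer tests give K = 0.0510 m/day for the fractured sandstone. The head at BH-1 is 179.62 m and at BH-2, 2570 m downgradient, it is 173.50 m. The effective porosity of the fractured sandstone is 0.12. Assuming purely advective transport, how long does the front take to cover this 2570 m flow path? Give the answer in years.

6950

Hydraulic gradient i = (179.62 − 173.50) / 2570 = 6.12 / 2570 = 0.002381.
Darcy flux q = K · i = 0.05100 × 0.002381 = 0.0001214 m/day.
Seepage velocity v = q / n_e = 0.0001214 / 0.12 = 0.001012 m/day.
Travel time t = L / v = 2570 / 0.001012 = 2.539e+06 days = 6952 years.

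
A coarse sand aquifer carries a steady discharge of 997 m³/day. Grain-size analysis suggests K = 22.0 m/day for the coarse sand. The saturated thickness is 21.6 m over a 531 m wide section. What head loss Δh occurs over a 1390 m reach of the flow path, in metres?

5.49

Cross-sectional area A = 531 × 21.6 = 11470 m².
From Q = K·A·i, i = Q / (K·A) = 997 / (22.00 × 11470) = 0.003951.
Head loss Δh = i · L = 0.003951 × 1390 = 5.492 m.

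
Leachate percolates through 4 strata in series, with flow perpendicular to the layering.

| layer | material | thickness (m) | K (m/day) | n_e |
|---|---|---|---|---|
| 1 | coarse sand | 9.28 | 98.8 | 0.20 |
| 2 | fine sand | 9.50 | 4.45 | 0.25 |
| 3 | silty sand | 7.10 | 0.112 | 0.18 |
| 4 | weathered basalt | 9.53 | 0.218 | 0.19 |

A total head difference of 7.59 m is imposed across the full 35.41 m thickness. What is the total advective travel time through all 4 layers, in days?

With flow normal to the layers, continuity requires the same specific discharge q through every layer.
Σ(b_i/K_i) = 9.28/98.8 + 9.50/4.45 + 7.10/0.112 + 9.53/0.218 = 109.3 d.
q = Δh / Σ(b_i/K_i) = 7.59 / 109.3 = 0.06942 m/day.
In each layer the seepage velocity is v_i = q/n_i, so the layer transit time is t_i = b_i·n_i / q:
  layer 1 (coarse sand): t_1 = 9.28 × 0.20 / 0.06942 = 26.74 d
  layer 2 (fine sand): t_2 = 9.50 × 0.25 / 0.06942 = 34.21 d
  layer 3 (silty sand): t_3 = 7.10 × 0.18 / 0.06942 = 18.41 d
  layer 4 (weathered basalt): t_4 = 9.53 × 0.19 / 0.06942 = 26.08 d
Total t = Σ t_i = 105.4 days.

105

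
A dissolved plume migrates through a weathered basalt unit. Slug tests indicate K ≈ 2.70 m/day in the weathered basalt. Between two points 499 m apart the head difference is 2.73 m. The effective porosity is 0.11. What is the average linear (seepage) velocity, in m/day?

Hydraulic gradient i = Δh / L = 2.73 / 499 = 0.005471.
Darcy flux q = K · i = 2.700 × 0.005471 = 0.01477 m/day.
Seepage velocity v = q / n_e = 0.01477 / 0.11 = 0.1343 m/day.

0.134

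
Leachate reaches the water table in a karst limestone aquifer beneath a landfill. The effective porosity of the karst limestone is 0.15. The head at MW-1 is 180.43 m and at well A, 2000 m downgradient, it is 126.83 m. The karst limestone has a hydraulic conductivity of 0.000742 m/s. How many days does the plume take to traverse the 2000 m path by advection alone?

Convert K: 0.000742 m/s × 86400 = 64.11 m/day.
Hydraulic gradient i = (180.43 − 126.83) / 2000 = 53.6 / 2000 = 0.02680.
Darcy flux q = K · i = 64.11 × 0.02680 = 1.718 m/day.
Seepage velocity v = q / n_e = 1.718 / 0.15 = 11.45 m/day.
Travel time t = L / v = 2000 / 11.45 = 174.6 days.

175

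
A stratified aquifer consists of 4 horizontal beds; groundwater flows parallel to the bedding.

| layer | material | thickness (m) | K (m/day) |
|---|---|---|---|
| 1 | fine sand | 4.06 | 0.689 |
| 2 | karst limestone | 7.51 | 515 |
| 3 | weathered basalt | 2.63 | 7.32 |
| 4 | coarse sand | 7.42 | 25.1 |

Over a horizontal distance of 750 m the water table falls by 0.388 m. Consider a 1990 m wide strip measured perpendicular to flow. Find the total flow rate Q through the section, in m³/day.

4200

Flow is parallel to layering, so each bed carries its own Darcy discharge and the transmissivities add.
Σ(K_i·b_i) = 0.689×4.06 + 515×7.51 + 7.32×2.63 + 25.1×7.42 = 4076 m²/day.
Hydraulic gradient i = Δh / L = 0.388 / 750 = 0.0005173.
Q = Σ(K_i·b_i) · W · i = 4076 × 1990 × 0.0005173 = 4196 m³/day.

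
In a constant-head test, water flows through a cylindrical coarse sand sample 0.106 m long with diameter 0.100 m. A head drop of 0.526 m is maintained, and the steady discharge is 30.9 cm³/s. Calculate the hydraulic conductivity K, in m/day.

Cross-sectional area A = π·(d/2)² = π × (0.100/2)² = 0.007854 m².
Convert discharge: 30.9 cm³/s = 3.090e-05 m³/s.
Darcy's law rearranged: K = Q·L / (A·Δh) = 3.090e-05 × 0.106 / (0.007854 × 0.526) = 0.0007928 m/s = 68.50 m/day.

68.5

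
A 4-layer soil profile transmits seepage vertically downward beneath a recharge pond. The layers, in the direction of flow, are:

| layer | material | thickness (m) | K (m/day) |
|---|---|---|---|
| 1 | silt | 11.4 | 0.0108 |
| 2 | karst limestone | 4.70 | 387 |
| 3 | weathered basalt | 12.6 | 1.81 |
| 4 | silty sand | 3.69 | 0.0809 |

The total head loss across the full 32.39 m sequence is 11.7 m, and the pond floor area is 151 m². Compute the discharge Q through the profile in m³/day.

Flow is perpendicular to layering, so the layers act in series and the equivalent K is the thickness-weighted harmonic mean.
Total thickness L = 11.4 + 4.70 + 12.6 + 3.69 = 32.39 m.
Σ(b_i/K_i) = 11.4/0.0108 + 4.70/387 + 12.6/1.81 + 3.69/0.0809 = 1108 d.
K_eq = L / Σ(b_i/K_i) = 32.39 / 1108 = 0.02923 m/day.
Q = K_eq · A · (Δh/L) = 0.02923 × 151 × (11.7/32.39) = 1.594 m³/day.

1.59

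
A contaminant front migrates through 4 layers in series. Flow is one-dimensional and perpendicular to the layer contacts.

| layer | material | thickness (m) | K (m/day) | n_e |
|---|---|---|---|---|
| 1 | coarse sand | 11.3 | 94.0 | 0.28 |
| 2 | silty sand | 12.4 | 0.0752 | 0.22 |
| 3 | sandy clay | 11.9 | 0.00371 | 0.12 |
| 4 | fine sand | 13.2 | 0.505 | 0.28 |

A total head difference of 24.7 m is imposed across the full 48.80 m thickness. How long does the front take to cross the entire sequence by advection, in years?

4.15

With flow normal to the layers, continuity requires the same specific discharge q through every layer.
Σ(b_i/K_i) = 11.3/94.0 + 12.4/0.0752 + 11.9/0.00371 + 13.2/0.505 = 3399 d.
q = Δh / Σ(b_i/K_i) = 24.7 / 3399 = 0.007267 m/day.
In each layer the seepage velocity is v_i = q/n_i, so the layer transit time is t_i = b_i·n_i / q:
  layer 1 (coarse sand): t_1 = 11.3 × 0.28 / 0.007267 = 435.4 d
  layer 2 (silty sand): t_2 = 12.4 × 0.22 / 0.007267 = 375.4 d
  layer 3 (sandy clay): t_3 = 11.9 × 0.12 / 0.007267 = 196.5 d
  layer 4 (fine sand): t_4 = 13.2 × 0.28 / 0.007267 = 508.6 d
Total t = Σ t_i = 1516 days = 4.150 years.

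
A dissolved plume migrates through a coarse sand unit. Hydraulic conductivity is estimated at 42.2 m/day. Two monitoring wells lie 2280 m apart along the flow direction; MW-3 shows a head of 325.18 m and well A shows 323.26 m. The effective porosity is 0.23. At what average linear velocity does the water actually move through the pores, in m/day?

0.155

Hydraulic gradient i = (325.18 − 323.26) / 2280 = 1.92 / 2280 = 0.0008421.
Darcy flux q = K · i = 42.20 × 0.0008421 = 0.03554 m/day.
Seepage velocity v = q / n_e = 0.03554 / 0.23 = 0.1545 m/day.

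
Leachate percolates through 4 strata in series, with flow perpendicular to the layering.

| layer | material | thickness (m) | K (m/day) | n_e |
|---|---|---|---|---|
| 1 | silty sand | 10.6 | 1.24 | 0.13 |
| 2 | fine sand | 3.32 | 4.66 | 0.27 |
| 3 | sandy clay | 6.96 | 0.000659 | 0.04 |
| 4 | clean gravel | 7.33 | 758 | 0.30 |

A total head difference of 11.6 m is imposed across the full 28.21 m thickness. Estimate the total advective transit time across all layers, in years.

11.9

With flow normal to the layers, continuity requires the same specific discharge q through every layer.
Σ(b_i/K_i) = 10.6/1.24 + 3.32/4.66 + 6.96/0.000659 + 7.33/758 = 10571 d.
q = Δh / Σ(b_i/K_i) = 11.6 / 10571 = 0.001097 m/day.
In each layer the seepage velocity is v_i = q/n_i, so the layer transit time is t_i = b_i·n_i / q:
  layer 1 (silty sand): t_1 = 10.6 × 0.13 / 0.001097 = 1256 d
  layer 2 (fine sand): t_2 = 3.32 × 0.27 / 0.001097 = 816.9 d
  layer 3 (sandy clay): t_3 = 6.96 × 0.04 / 0.001097 = 253.7 d
  layer 4 (clean gravel): t_4 = 7.33 × 0.30 / 0.001097 = 2004 d
Total t = Σ t_i = 4330 days = 11.86 years.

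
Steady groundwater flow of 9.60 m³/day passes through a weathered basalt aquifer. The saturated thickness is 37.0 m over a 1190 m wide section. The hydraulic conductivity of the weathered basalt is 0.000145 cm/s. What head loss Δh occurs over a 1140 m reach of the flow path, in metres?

Convert K: 0.000145 cm/s × 864 = 0.1253 m/day.
Cross-sectional area A = 1190 × 37.0 = 44030 m².
From Q = K·A·i, i = Q / (K·A) = 9.60 / (0.1253 × 44030) = 0.001740.
Head loss Δh = i · L = 0.001740 × 1140 = 1.984 m.

1.98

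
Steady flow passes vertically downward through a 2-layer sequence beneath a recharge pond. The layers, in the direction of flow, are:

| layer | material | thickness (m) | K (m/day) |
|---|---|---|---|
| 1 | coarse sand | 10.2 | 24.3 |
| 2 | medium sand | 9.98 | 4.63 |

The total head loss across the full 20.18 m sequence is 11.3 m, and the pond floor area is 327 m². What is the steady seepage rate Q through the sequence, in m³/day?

1430

Flow is perpendicular to layering, so the layers act in series and the equivalent K is the thickness-weighted harmonic mean.
Total thickness L = 10.2 + 9.98 = 20.18 m.
Σ(b_i/K_i) = 10.2/24.3 + 9.98/4.63 = 2.575 d.
K_eq = L / Σ(b_i/K_i) = 20.18 / 2.575 = 7.836 m/day.
Q = K_eq · A · (Δh/L) = 7.836 × 327 × (11.3/20.18) = 1435 m³/day.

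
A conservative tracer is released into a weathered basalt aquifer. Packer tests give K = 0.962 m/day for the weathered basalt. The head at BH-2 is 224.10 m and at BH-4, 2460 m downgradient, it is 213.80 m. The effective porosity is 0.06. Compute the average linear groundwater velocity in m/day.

0.0671

Hydraulic gradient i = (224.10 − 213.80) / 2460 = 10.3 / 2460 = 0.004187.
Darcy flux q = K · i = 0.9620 × 0.004187 = 0.004028 m/day.
Seepage velocity v = q / n_e = 0.004028 / 0.06 = 0.06713 m/day.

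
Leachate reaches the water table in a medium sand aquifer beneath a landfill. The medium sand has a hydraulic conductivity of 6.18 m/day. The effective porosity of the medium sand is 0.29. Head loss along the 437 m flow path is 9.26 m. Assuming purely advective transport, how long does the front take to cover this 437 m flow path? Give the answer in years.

Hydraulic gradient i = Δh / L = 9.26 / 437 = 0.02119.
Darcy flux q = K · i = 6.180 × 0.02119 = 0.1310 m/day.
Seepage velocity v = q / n_e = 0.1310 / 0.29 = 0.4516 m/day.
Travel time t = L / v = 437 / 0.4516 = 967.7 days = 2.650 years.

2.65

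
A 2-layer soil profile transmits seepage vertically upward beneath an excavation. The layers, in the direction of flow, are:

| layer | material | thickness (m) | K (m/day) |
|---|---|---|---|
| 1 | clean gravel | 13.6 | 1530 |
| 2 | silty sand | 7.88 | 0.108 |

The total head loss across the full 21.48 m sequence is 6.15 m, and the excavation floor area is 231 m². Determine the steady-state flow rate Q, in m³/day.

Flow is perpendicular to layering, so the layers act in series and the equivalent K is the thickness-weighted harmonic mean.
Total thickness L = 13.6 + 7.88 = 21.48 m.
Σ(b_i/K_i) = 13.6/1530 + 7.88/0.108 = 72.97 d.
K_eq = L / Σ(b_i/K_i) = 21.48 / 72.97 = 0.2944 m/day.
Q = K_eq · A · (Δh/L) = 0.2944 × 231 × (6.15/21.48) = 19.47 m³/day.

19.5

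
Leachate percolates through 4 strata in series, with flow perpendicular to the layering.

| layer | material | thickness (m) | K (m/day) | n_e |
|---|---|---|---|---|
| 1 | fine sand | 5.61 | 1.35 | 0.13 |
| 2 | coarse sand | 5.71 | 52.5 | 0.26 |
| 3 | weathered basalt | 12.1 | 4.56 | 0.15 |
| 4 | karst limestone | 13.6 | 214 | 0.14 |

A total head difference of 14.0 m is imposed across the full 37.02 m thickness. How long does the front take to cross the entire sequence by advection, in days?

2.96

With flow normal to the layers, continuity requires the same specific discharge q through every layer.
Σ(b_i/K_i) = 5.61/1.35 + 5.71/52.5 + 12.1/4.56 + 13.6/214 = 6.981 d.
q = Δh / Σ(b_i/K_i) = 14.0 / 6.981 = 2.005 m/day.
In each layer the seepage velocity is v_i = q/n_i, so the layer transit time is t_i = b_i·n_i / q:
  layer 1 (fine sand): t_1 = 5.61 × 0.13 / 2.005 = 0.3637 d
  layer 2 (coarse sand): t_2 = 5.71 × 0.26 / 2.005 = 0.7403 d
  layer 3 (weathered basalt): t_3 = 12.1 × 0.15 / 2.005 = 0.9051 d
  layer 4 (karst limestone): t_4 = 13.6 × 0.14 / 2.005 = 0.9495 d
Total t = Σ t_i = 2.959 days.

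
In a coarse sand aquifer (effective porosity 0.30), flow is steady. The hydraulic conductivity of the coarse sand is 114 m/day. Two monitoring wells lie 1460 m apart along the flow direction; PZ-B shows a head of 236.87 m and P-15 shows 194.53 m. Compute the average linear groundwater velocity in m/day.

11.0

Hydraulic gradient i = (236.87 − 194.53) / 1460 = 42.34 / 1460 = 0.02900.
Darcy flux q = K · i = 114.0 × 0.02900 = 3.306 m/day.
Seepage velocity v = q / n_e = 3.306 / 0.30 = 11.02 m/day.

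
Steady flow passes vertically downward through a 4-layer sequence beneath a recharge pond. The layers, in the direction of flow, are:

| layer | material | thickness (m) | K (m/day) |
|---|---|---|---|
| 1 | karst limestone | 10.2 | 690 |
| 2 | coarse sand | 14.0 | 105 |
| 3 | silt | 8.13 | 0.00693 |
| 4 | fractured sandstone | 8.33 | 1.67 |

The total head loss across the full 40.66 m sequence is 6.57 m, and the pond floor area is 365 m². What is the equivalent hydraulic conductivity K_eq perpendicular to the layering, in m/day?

0.0345

Flow is perpendicular to layering, so the layers act in series and the equivalent K is the thickness-weighted harmonic mean.
Total thickness L = 10.2 + 14.0 + 8.13 + 8.33 = 40.66 m.
Σ(b_i/K_i) = 10.2/690 + 14.0/105 + 8.13/0.00693 + 8.33/1.67 = 1178 d.
K_eq = L / Σ(b_i/K_i) = 40.66 / 1178 = 0.03451 m/day.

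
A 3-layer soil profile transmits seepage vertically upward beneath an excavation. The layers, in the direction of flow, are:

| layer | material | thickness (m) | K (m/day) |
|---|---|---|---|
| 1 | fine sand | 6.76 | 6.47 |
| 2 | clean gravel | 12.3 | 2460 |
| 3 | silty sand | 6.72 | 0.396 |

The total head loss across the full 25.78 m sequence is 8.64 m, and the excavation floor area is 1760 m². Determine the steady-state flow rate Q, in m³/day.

844

Flow is perpendicular to layering, so the layers act in series and the equivalent K is the thickness-weighted harmonic mean.
Total thickness L = 6.76 + 12.3 + 6.72 = 25.78 m.
Σ(b_i/K_i) = 6.76/6.47 + 12.3/2460 + 6.72/0.396 = 18.02 d.
K_eq = L / Σ(b_i/K_i) = 25.78 / 18.02 = 1.431 m/day.
Q = K_eq · A · (Δh/L) = 1.431 × 1760 × (8.64/25.78) = 843.9 m³/day.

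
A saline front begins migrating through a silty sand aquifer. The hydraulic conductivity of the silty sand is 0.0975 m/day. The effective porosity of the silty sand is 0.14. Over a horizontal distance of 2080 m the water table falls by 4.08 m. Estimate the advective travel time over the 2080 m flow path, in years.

4170

Hydraulic gradient i = Δh / L = 4.08 / 2080 = 0.001962.
Darcy flux q = K · i = 0.09750 × 0.001962 = 0.0001913 m/day.
Seepage velocity v = q / n_e = 0.0001913 / 0.14 = 0.001366 m/day.
Travel time t = L / v = 2080 / 0.001366 = 1.523e+06 days = 4169 years.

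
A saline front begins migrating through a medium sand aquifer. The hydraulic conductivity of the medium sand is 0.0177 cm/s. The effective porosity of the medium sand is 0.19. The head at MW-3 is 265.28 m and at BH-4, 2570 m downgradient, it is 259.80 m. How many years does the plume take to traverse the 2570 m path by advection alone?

41.0

Convert K: 0.0177 cm/s × 864 = 15.29 m/day.
Hydraulic gradient i = (265.28 − 259.80) / 2570 = 5.48 / 2570 = 0.002132.
Darcy flux q = K · i = 15.29 × 0.002132 = 0.03261 m/day.
Seepage velocity v = q / n_e = 0.03261 / 0.19 = 0.1716 m/day.
Travel time t = L / v = 2570 / 0.1716 = 14974 days = 41.00 years.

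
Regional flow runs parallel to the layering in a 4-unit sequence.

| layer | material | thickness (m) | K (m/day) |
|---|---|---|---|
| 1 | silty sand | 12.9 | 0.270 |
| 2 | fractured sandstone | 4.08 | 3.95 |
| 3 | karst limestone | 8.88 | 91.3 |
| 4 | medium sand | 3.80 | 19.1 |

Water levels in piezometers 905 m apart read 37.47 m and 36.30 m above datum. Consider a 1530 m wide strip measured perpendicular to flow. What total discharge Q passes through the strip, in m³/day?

1790

Flow is parallel to layering, so each bed carries its own Darcy discharge and the transmissivities add.
Σ(K_i·b_i) = 0.270×12.9 + 3.95×4.08 + 91.3×8.88 + 19.1×3.80 = 902.9 m²/day.
Hydraulic gradient i = (37.47 − 36.30) / 905 = 1.17 / 905 = 0.001293.
Q = Σ(K_i·b_i) · W · i = 902.9 × 1530 × 0.001293 = 1786 m³/day.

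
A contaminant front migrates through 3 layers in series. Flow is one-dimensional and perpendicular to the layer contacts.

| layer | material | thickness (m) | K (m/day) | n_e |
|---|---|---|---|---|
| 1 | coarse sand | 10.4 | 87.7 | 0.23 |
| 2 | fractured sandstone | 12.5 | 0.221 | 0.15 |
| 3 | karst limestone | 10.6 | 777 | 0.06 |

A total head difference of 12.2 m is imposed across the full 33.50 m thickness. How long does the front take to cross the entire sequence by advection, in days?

With flow normal to the layers, continuity requires the same specific discharge q through every layer.
Σ(b_i/K_i) = 10.4/87.7 + 12.5/0.221 + 10.6/777 = 56.69 d.
q = Δh / Σ(b_i/K_i) = 12.2 / 56.69 = 0.2152 m/day.
In each layer the seepage velocity is v_i = q/n_i, so the layer transit time is t_i = b_i·n_i / q:
  layer 1 (coarse sand): t_1 = 10.4 × 0.23 / 0.2152 = 11.12 d
  layer 2 (fractured sandstone): t_2 = 12.5 × 0.15 / 0.2152 = 8.713 d
  layer 3 (karst limestone): t_3 = 10.6 × 0.06 / 0.2152 = 2.955 d
Total t = Σ t_i = 22.78 days.

22.8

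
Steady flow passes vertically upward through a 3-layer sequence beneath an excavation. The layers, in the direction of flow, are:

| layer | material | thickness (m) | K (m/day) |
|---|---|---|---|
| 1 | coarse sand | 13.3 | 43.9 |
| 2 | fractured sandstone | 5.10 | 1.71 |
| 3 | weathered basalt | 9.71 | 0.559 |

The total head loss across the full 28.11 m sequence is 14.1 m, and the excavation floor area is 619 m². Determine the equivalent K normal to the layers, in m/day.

1.36

Flow is perpendicular to layering, so the layers act in series and the equivalent K is the thickness-weighted harmonic mean.
Total thickness L = 13.3 + 5.10 + 9.71 = 28.11 m.
Σ(b_i/K_i) = 13.3/43.9 + 5.10/1.71 + 9.71/0.559 = 20.66 d.
K_eq = L / Σ(b_i/K_i) = 28.11 / 20.66 = 1.361 m/day.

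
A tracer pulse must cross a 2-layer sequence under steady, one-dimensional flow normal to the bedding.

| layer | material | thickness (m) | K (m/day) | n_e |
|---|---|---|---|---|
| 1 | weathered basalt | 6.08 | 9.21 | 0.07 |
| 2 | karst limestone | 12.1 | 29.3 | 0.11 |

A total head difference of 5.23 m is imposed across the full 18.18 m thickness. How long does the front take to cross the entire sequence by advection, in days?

With flow normal to the layers, continuity requires the same specific discharge q through every layer.
Σ(b_i/K_i) = 6.08/9.21 + 12.1/29.3 = 1.073 d.
q = Δh / Σ(b_i/K_i) = 5.23 / 1.073 = 4.874 m/day.
In each layer the seepage velocity is v_i = q/n_i, so the layer transit time is t_i = b_i·n_i / q:
  layer 1 (weathered basalt): t_1 = 6.08 × 0.07 / 4.874 = 0.08733 d
  layer 2 (karst limestone): t_2 = 12.1 × 0.11 / 4.874 = 0.2731 d
Total t = Σ t_i = 0.3604 days.

0.360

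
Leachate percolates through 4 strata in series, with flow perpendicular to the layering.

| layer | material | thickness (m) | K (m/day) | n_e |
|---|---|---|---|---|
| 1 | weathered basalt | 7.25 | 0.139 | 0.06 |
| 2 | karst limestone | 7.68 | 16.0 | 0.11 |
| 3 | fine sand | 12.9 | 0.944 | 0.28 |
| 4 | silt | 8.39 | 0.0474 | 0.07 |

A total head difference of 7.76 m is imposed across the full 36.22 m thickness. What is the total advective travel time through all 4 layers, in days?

With flow normal to the layers, continuity requires the same specific discharge q through every layer.
Σ(b_i/K_i) = 7.25/0.139 + 7.68/16.0 + 12.9/0.944 + 8.39/0.0474 = 243.3 d.
q = Δh / Σ(b_i/K_i) = 7.76 / 243.3 = 0.03189 m/day.
In each layer the seepage velocity is v_i = q/n_i, so the layer transit time is t_i = b_i·n_i / q:
  layer 1 (weathered basalt): t_1 = 7.25 × 0.06 / 0.03189 = 13.64 d
  layer 2 (karst limestone): t_2 = 7.68 × 0.11 / 0.03189 = 26.49 d
  layer 3 (fine sand): t_3 = 12.9 × 0.28 / 0.03189 = 113.3 d
  layer 4 (silt): t_4 = 8.39 × 0.07 / 0.03189 = 18.41 d
Total t = Σ t_i = 171.8 days.

172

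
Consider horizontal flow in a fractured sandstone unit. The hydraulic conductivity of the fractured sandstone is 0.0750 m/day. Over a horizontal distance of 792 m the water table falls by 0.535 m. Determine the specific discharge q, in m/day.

Hydraulic gradient i = Δh / L = 0.535 / 792 = 0.0006755.
Specific discharge q = K · i = 0.07500 × 0.0006755 = 5.066e-05 m/day.

5.07e-05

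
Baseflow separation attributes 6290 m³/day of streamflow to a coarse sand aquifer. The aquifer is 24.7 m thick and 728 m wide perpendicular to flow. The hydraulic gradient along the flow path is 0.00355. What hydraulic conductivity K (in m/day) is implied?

98.5

Cross-sectional area A = 728 × 24.7 = 17982 m².
Hydraulic gradient i = 0.00355.
From Q = K·A·i, K = Q / (A·i) = 6290 / (17982 × 0.003550) = 98.54 m/day.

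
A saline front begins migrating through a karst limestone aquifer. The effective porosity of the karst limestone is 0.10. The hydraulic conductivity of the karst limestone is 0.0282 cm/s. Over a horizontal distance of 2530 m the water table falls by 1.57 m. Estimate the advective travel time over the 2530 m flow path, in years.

45.8

Convert K: 0.0282 cm/s × 864 = 24.36 m/day.
Hydraulic gradient i = Δh / L = 1.57 / 2530 = 0.0006206.
Darcy flux q = K · i = 24.36 × 0.0006206 = 0.01512 m/day.
Seepage velocity v = q / n_e = 0.01512 / 0.10 = 0.1512 m/day.
Travel time t = L / v = 2530 / 0.1512 = 16733 days = 45.81 years.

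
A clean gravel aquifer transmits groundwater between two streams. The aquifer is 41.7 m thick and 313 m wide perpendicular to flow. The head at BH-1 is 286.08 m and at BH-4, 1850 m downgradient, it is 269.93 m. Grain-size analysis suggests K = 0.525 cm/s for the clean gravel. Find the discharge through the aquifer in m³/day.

51700

Convert K: 0.525 cm/s × 864 = 453.6 m/day.
Cross-sectional area A = 313 × 41.7 = 13052 m².
Hydraulic gradient i = (286.08 − 269.93) / 1850 = 16.15 / 1850 = 0.008730.
Darcy's law: Q = K · A · i = 453.6 × 13052 × 0.008730 = 51684 m³/day.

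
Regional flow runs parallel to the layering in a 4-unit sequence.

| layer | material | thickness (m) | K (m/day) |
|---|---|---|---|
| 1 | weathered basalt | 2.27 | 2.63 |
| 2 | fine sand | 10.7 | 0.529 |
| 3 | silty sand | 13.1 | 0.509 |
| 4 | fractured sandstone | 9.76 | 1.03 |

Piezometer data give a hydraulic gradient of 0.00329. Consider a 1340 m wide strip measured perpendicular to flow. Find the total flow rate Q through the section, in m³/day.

Flow is parallel to layering, so each bed carries its own Darcy discharge and the transmissivities add.
Σ(K_i·b_i) = 2.63×2.27 + 0.529×10.7 + 0.509×13.1 + 1.03×9.76 = 28.35 m²/day.
Hydraulic gradient i = 0.00329.
Q = Σ(K_i·b_i) · W · i = 28.35 × 1340 × 0.003290 = 125.0 m³/day.

125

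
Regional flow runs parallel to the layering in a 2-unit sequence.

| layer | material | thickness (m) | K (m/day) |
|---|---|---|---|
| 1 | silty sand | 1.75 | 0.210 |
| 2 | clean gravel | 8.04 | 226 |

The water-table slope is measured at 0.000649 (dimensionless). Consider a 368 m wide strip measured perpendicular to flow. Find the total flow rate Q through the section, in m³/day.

434

Flow is parallel to layering, so each bed carries its own Darcy discharge and the transmissivities add.
Σ(K_i·b_i) = 0.210×1.75 + 226×8.04 = 1817 m²/day.
Hydraulic gradient i = 0.000649.
Q = Σ(K_i·b_i) · W · i = 1817 × 368 × 0.0006490 = 434.1 m³/day.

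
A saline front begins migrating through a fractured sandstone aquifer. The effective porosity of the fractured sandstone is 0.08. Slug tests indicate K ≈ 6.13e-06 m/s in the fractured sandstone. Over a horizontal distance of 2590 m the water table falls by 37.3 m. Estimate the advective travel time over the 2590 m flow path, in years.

Convert K: 6.13e-06 m/s × 86400 = 0.5296 m/day.
Hydraulic gradient i = Δh / L = 37.3 / 2590 = 0.01440.
Darcy flux q = K · i = 0.5296 × 0.01440 = 0.007628 m/day.
Seepage velocity v = q / n_e = 0.007628 / 0.08 = 0.09534 m/day.
Travel time t = L / v = 2590 / 0.09534 = 27165 days = 74.37 years.

74.4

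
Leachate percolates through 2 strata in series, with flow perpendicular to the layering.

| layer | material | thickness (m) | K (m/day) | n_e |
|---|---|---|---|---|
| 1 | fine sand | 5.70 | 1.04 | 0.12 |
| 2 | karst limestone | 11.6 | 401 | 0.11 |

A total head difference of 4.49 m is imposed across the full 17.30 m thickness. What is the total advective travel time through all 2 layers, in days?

With flow normal to the layers, continuity requires the same specific discharge q through every layer.
Σ(b_i/K_i) = 5.70/1.04 + 11.6/401 = 5.510 d.
q = Δh / Σ(b_i/K_i) = 4.49 / 5.510 = 0.8149 m/day.
In each layer the seepage velocity is v_i = q/n_i, so the layer transit time is t_i = b_i·n_i / q:
  layer 1 (fine sand): t_1 = 5.70 × 0.12 / 0.8149 = 0.8393 d
  layer 2 (karst limestone): t_2 = 11.6 × 0.11 / 0.8149 = 1.566 d
Total t = Σ t_i = 2.405 days.

2.41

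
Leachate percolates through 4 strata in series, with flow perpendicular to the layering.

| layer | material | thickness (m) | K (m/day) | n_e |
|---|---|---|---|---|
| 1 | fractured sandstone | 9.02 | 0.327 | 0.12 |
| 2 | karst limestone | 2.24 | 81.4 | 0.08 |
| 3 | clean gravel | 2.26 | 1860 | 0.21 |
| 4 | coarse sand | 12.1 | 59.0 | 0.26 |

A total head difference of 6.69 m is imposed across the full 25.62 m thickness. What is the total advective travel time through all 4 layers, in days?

With flow normal to the layers, continuity requires the same specific discharge q through every layer.
Σ(b_i/K_i) = 9.02/0.327 + 2.24/81.4 + 2.26/1860 + 12.1/59.0 = 27.82 d.
q = Δh / Σ(b_i/K_i) = 6.69 / 27.82 = 0.2405 m/day.
In each layer the seepage velocity is v_i = q/n_i, so the layer transit time is t_i = b_i·n_i / q:
  layer 1 (fractured sandstone): t_1 = 9.02 × 0.12 / 0.2405 = 4.501 d
  layer 2 (karst limestone): t_2 = 2.24 × 0.08 / 0.2405 = 0.7451 d
  layer 3 (clean gravel): t_3 = 2.26 × 0.21 / 0.2405 = 1.973 d
  layer 4 (coarse sand): t_4 = 12.1 × 0.26 / 0.2405 = 13.08 d
Total t = Σ t_i = 20.30 days.

20.3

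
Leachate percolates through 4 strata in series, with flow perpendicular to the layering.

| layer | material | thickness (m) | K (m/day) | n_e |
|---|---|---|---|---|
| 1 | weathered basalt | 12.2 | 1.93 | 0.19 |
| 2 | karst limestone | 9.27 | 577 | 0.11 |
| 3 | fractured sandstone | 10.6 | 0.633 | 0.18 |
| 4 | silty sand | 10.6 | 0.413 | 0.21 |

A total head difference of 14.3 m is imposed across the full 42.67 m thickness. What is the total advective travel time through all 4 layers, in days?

With flow normal to the layers, continuity requires the same specific discharge q through every layer.
Σ(b_i/K_i) = 12.2/1.93 + 9.27/577 + 10.6/0.633 + 10.6/0.413 = 48.75 d.
q = Δh / Σ(b_i/K_i) = 14.3 / 48.75 = 0.2933 m/day.
In each layer the seepage velocity is v_i = q/n_i, so the layer transit time is t_i = b_i·n_i / q:
  layer 1 (weathered basalt): t_1 = 12.2 × 0.19 / 0.2933 = 7.902 d
  layer 2 (karst limestone): t_2 = 9.27 × 0.11 / 0.2933 = 3.476 d
  layer 3 (fractured sandstone): t_3 = 10.6 × 0.18 / 0.2933 = 6.504 d
  layer 4 (silty sand): t_4 = 10.6 × 0.21 / 0.2933 = 7.588 d
Total t = Σ t_i = 25.47 days.

25.5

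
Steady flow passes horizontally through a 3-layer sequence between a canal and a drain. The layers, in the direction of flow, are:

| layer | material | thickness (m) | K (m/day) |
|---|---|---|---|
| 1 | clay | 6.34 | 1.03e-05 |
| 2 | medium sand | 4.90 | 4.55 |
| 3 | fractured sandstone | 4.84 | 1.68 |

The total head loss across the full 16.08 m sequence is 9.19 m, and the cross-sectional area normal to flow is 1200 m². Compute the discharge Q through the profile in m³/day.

0.0179

Flow is perpendicular to layering, so the layers act in series and the equivalent K is the thickness-weighted harmonic mean.
Total thickness L = 6.34 + 4.90 + 4.84 = 16.08 m.
Σ(b_i/K_i) = 6.34/1.03e-05 + 4.90/4.55 + 4.84/1.68 = 6.155e+05 d.
K_eq = L / Σ(b_i/K_i) = 16.08 / 6.155e+05 = 2.612e-05 m/day.
Q = K_eq · A · (Δh/L) = 2.612e-05 × 1200 × (9.19/16.08) = 0.01792 m³/day.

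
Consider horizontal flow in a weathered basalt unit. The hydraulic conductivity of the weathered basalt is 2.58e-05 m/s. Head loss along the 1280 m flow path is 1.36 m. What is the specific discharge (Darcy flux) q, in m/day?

0.00237

Convert K: 2.58e-05 m/s × 86400 = 2.229 m/day.
Hydraulic gradient i = Δh / L = 1.36 / 1280 = 0.001063.
Specific discharge q = K · i = 2.229 × 0.001063 = 0.002368 m/day.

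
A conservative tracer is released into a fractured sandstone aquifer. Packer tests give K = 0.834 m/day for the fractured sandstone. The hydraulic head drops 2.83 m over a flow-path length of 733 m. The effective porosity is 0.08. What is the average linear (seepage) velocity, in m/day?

0.0402

Hydraulic gradient i = Δh / L = 2.83 / 733 = 0.003861.
Darcy flux q = K · i = 0.8340 × 0.003861 = 0.003220 m/day.
Seepage velocity v = q / n_e = 0.003220 / 0.08 = 0.04025 m/day.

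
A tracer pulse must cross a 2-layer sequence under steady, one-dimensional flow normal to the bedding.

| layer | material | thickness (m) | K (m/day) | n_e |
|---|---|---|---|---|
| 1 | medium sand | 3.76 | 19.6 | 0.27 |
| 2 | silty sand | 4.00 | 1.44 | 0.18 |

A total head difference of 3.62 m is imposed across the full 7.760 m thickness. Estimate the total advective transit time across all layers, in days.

1.42

With flow normal to the layers, continuity requires the same specific discharge q through every layer.
Σ(b_i/K_i) = 3.76/19.6 + 4.00/1.44 = 2.970 d.
q = Δh / Σ(b_i/K_i) = 3.62 / 2.970 = 1.219 m/day.
In each layer the seepage velocity is v_i = q/n_i, so the layer transit time is t_i = b_i·n_i / q:
  layer 1 (medium sand): t_1 = 3.76 × 0.27 / 1.219 = 0.8328 d
  layer 2 (silty sand): t_2 = 4.00 × 0.18 / 1.219 = 0.5906 d
Total t = Σ t_i = 1.423 days.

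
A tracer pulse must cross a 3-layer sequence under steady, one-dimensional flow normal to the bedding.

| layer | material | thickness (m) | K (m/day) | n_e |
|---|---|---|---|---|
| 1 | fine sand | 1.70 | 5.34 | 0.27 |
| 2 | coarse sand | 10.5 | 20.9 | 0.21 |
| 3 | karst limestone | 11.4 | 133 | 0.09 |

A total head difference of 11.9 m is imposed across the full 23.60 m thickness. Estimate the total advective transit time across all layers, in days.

With flow normal to the layers, continuity requires the same specific discharge q through every layer.
Σ(b_i/K_i) = 1.70/5.34 + 10.5/20.9 + 11.4/133 = 0.9065 d.
q = Δh / Σ(b_i/K_i) = 11.9 / 0.9065 = 13.13 m/day.
In each layer the seepage velocity is v_i = q/n_i, so the layer transit time is t_i = b_i·n_i / q:
  layer 1 (fine sand): t_1 = 1.70 × 0.27 / 13.13 = 0.03496 d
  layer 2 (coarse sand): t_2 = 10.5 × 0.21 / 13.13 = 0.1680 d
  layer 3 (karst limestone): t_3 = 11.4 × 0.09 / 13.13 = 0.07815 d
Total t = Σ t_i = 0.2811 days.

0.281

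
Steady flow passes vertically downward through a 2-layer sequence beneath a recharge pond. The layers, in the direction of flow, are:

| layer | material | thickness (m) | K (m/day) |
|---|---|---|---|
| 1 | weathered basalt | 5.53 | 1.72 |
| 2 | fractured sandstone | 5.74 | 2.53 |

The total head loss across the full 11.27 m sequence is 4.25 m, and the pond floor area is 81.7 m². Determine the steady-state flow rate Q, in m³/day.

Flow is perpendicular to layering, so the layers act in series and the equivalent K is the thickness-weighted harmonic mean.
Total thickness L = 5.53 + 5.74 = 11.27 m.
Σ(b_i/K_i) = 5.53/1.72 + 5.74/2.53 = 5.484 d.
K_eq = L / Σ(b_i/K_i) = 11.27 / 5.484 = 2.055 m/day.
Q = K_eq · A · (Δh/L) = 2.055 × 81.7 × (4.25/11.27) = 63.32 m³/day.

63.3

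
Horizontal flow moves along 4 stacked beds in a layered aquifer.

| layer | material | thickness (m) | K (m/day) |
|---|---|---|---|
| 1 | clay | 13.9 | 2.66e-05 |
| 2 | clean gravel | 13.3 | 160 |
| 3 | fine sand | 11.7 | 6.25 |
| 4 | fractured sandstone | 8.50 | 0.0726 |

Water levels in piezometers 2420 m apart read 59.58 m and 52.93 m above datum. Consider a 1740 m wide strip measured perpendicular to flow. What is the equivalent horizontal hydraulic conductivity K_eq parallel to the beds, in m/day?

Flow is parallel to layering, so each bed carries its own Darcy discharge and the transmissivities add.
Σ(K_i·b_i) = 2.66e-05×13.9 + 160×13.3 + 6.25×11.7 + 0.0726×8.50 = 2202 m²/day.
Total thickness b = 47.40 m, so K_eq = Σ(K_i·b_i)/b = 46.45 m/day.

46.5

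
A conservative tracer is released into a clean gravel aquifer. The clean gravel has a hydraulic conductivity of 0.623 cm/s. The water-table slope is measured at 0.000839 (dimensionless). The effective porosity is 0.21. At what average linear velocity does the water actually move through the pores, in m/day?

Convert K: 0.623 cm/s × 864 = 538.3 m/day.
Hydraulic gradient i = 0.000839.
Darcy flux q = K · i = 538.3 × 0.0008390 = 0.4516 m/day.
Seepage velocity v = q / n_e = 0.4516 / 0.21 = 2.151 m/day.

2.15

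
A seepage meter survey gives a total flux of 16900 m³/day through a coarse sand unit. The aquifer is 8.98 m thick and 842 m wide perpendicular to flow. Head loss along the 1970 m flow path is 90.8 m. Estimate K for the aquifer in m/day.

48.5

Cross-sectional area A = 842 × 8.98 = 7561 m².
Hydraulic gradient i = Δh / L = 90.8 / 1970 = 0.04609.
From Q = K·A·i, K = Q / (A·i) = 16900 / (7561 × 0.04609) = 48.49 m/day.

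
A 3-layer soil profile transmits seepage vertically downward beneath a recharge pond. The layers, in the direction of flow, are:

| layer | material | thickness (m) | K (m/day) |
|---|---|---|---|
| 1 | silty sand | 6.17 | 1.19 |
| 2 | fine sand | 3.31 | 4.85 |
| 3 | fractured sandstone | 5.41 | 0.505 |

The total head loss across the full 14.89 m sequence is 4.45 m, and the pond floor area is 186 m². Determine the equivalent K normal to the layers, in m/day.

Flow is perpendicular to layering, so the layers act in series and the equivalent K is the thickness-weighted harmonic mean.
Total thickness L = 6.17 + 3.31 + 5.41 = 14.89 m.
Σ(b_i/K_i) = 6.17/1.19 + 3.31/4.85 + 5.41/0.505 = 16.58 d.
K_eq = L / Σ(b_i/K_i) = 14.89 / 16.58 = 0.8981 m/day.

0.898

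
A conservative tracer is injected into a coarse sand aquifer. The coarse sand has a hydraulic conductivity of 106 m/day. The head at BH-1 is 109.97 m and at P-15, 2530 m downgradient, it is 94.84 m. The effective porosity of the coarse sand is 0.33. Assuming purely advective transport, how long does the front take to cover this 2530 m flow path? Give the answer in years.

3.61

Hydraulic gradient i = (109.97 − 94.84) / 2530 = 15.13 / 2530 = 0.005980.
Darcy flux q = K · i = 106.0 × 0.005980 = 0.6339 m/day.
Seepage velocity v = q / n_e = 0.6339 / 0.33 = 1.921 m/day.
Travel time t = L / v = 2530 / 1.921 = 1317 days = 3.606 years.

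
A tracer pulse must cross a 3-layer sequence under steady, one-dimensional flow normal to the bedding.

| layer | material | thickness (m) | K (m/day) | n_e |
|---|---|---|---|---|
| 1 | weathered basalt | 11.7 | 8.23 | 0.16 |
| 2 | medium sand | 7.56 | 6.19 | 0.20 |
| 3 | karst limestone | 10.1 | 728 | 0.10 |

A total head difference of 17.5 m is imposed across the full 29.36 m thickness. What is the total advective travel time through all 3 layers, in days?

0.667

With flow normal to the layers, continuity requires the same specific discharge q through every layer.
Σ(b_i/K_i) = 11.7/8.23 + 7.56/6.19 + 10.1/728 = 2.657 d.
q = Δh / Σ(b_i/K_i) = 17.5 / 2.657 = 6.587 m/day.
In each layer the seepage velocity is v_i = q/n_i, so the layer transit time is t_i = b_i·n_i / q:
  layer 1 (weathered basalt): t_1 = 11.7 × 0.16 / 6.587 = 0.2842 d
  layer 2 (medium sand): t_2 = 7.56 × 0.20 / 6.587 = 0.2295 d
  layer 3 (karst limestone): t_3 = 10.1 × 0.10 / 6.587 = 0.1533 d
Total t = Σ t_i = 0.6671 days.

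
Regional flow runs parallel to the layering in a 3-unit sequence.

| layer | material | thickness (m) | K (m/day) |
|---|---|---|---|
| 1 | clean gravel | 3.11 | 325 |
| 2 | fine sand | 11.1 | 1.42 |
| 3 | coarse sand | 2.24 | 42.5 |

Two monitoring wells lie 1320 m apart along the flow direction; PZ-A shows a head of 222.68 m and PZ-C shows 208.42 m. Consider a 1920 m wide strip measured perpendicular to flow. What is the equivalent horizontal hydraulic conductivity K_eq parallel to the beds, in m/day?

68.2

Flow is parallel to layering, so each bed carries its own Darcy discharge and the transmissivities add.
Σ(K_i·b_i) = 325×3.11 + 1.42×11.1 + 42.5×2.24 = 1122 m²/day.
Total thickness b = 16.45 m, so K_eq = Σ(K_i·b_i)/b = 68.19 m/day.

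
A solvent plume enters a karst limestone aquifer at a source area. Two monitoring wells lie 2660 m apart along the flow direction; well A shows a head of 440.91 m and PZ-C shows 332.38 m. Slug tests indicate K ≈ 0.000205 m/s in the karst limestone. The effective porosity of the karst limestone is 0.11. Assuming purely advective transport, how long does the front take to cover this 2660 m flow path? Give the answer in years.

Convert K: 0.000205 m/s × 86400 = 17.71 m/day.
Hydraulic gradient i = (440.91 − 332.38) / 2660 = 108.53 / 2660 = 0.04080.
Darcy flux q = K · i = 17.71 × 0.04080 = 0.7227 m/day.
Seepage velocity v = q / n_e = 0.7227 / 0.11 = 6.570 m/day.
Travel time t = L / v = 2660 / 6.570 = 404.9 days = 1.109 years.

1.11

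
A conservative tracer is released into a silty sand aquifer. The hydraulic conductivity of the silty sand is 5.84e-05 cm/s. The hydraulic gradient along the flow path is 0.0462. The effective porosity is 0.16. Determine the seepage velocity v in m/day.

Convert K: 5.84e-05 cm/s × 864 = 0.05046 m/day.
Hydraulic gradient i = 0.0462.
Darcy flux q = K · i = 0.05046 × 0.04620 = 0.002331 m/day.
Seepage velocity v = q / n_e = 0.002331 / 0.16 = 0.01457 m/day.

0.0146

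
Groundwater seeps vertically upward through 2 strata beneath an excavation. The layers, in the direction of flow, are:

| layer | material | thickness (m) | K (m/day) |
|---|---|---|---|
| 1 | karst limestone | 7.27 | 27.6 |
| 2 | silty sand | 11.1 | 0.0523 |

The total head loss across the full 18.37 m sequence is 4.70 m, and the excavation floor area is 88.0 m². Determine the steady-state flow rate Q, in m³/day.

Flow is perpendicular to layering, so the layers act in series and the equivalent K is the thickness-weighted harmonic mean.
Total thickness L = 7.27 + 11.1 = 18.37 m.
Σ(b_i/K_i) = 7.27/27.6 + 11.1/0.0523 = 212.5 d.
K_eq = L / Σ(b_i/K_i) = 18.37 / 212.5 = 0.08645 m/day.
Q = K_eq · A · (Δh/L) = 0.08645 × 88.0 × (4.70/18.37) = 1.946 m³/day.

1.95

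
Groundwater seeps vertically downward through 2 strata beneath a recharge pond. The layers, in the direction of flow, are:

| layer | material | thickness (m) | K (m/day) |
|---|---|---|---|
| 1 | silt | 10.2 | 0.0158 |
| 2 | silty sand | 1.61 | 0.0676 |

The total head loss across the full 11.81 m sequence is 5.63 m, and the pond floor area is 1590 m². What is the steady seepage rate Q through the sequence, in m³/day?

13.4

Flow is perpendicular to layering, so the layers act in series and the equivalent K is the thickness-weighted harmonic mean.
Total thickness L = 10.2 + 1.61 = 11.81 m.
Σ(b_i/K_i) = 10.2/0.0158 + 1.61/0.0676 = 669.4 d.
K_eq = L / Σ(b_i/K_i) = 11.81 / 669.4 = 0.01764 m/day.
Q = K_eq · A · (Δh/L) = 0.01764 × 1590 × (5.63/11.81) = 13.37 m³/day.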